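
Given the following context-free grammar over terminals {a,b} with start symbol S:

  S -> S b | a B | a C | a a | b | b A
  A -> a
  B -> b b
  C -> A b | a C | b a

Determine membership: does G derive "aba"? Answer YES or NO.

Convert to CNF:
  S -> S T0 | T0 A | T1 B | T1 C | T1 T1 | b
  A -> a
  B -> T0 T0
  C -> A T0 | T0 T1 | T1 C
  T0 -> b
  T1 -> a

CYK table (by increasing span):
  [0..0]={A,T1}  "a"  orig:{A}
  [1..1]={S,T0}  "b"  orig:{S}
  [2..2]={A,T1}  "a"  orig:{A}
  [0..1]={C}  "ab"
  [1..2]={C,S}  "ba"
  [0..2]={C,S}  "aba"

S ∈ T[0,2] ⇒ YES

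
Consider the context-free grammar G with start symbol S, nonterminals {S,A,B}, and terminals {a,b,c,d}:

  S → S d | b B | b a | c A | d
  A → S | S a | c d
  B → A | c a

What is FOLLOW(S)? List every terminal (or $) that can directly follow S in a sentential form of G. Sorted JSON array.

FIRST sets, iterate to fixpoint:
iter 1:
  A via A→c d: +{c}
  B via B→A: +{c}
  S via S→b B: +{b}
  S via S→c A: +{c}
  S via S→d: +{d}
  S: {b,c,d}  A: {c}  B: {c}
iter 2:
  A via A→S: +{b,d}
  B via B→A: +{b,d}
  S: {b,c,d}  A: {b,c,d}  B: {b,c,d}
iter 3: (stable)
  S: {b,c,d}  A: {b,c,d}  B: {b,c,d}

FOLLOW sets:
FOLLOW(S) := {$}
iter 1:
  A→S a: FOLLOW(S) ⊇ FIRST(a) = {a}; new: +{a}
  S→S d: FOLLOW(S) ⊇ FIRST(d) = {d}; new: +{d}
  S→b B: FOLLOW(B) ⊇ FOLLOW(S) ⊇ {$,a,d}; new: +{$,a,d}
  S→c A: FOLLOW(A) ⊇ FOLLOW(S) ⊇ {$,a,d}; new: +{$,a,d}
  FOLLOW(S)={$,a,d}  FOLLOW(A)={$,a,d}  FOLLOW(B)={$,a,d}
iter 2: done
  FOLLOW(S)={$,a,d}  FOLLOW(A)={$,a,d}  FOLLOW(B)={$,a,d}

FOLLOW(S) = ["$", "a", "d"]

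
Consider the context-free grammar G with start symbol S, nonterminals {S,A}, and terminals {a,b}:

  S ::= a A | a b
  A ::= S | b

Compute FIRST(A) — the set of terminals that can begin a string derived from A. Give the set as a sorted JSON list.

Compute FIRST by fixpoint:
round 1:
  A via A→b: +{b}
  S via S→a A: +{a}
  FIRST[S]={a}  FIRST[A]={b}
round 2:
  A via A→S: +{a}
  FIRST[S]={a}  FIRST[A]={a,b}
round 3: (stable)
  FIRST[S]={a}  FIRST[A]={a,b}

FIRST(A) = ["a", "b"]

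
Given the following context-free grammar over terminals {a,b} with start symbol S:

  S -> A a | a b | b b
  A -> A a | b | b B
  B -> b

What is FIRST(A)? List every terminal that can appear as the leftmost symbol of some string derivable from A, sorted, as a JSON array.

Compute FIRST by fixpoint:
[1]
  A via A→b: +{b}
  B via B→b: +{b}
  S via S→A a: +{b}
  S via S→a b: +{a}
  S: {a,b}  A: {b}  B: {b}
[2] (stable)
  S: {a,b}  A: {b}  B: {b}

FIRST(A) = ["b"]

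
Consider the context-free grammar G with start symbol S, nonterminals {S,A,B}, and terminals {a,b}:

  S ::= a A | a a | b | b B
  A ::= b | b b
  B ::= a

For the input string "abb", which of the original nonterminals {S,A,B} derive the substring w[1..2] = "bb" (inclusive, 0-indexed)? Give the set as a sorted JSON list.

CNF form of G:
  S -> T0 B | T1 A | T1 T1 | b
  A -> T0 T0 | b
  B -> a
  T0 -> b
  T1 -> a

CYK fill — only the sub-triangle for w[1..2]:
  T[1,1] 'b' = {A,S,T0}  orig:{A,S}
  T[2,2] 'b' = {A,S,T0}  orig:{A,S}
  T[1,2] 'bb' = {A}

Original NTs in T[1,2] deriving "bb": ["A"]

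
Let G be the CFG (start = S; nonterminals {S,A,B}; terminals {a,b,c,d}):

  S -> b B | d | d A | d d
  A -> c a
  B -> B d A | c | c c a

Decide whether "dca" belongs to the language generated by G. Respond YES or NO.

CNF form of G:
  S -> T2 A | T2 T2 | T3 B | d
  A -> T0 T1
  B -> B X4 | T0 X5 | c
  T0 -> c
  T1 -> a
  T2 -> d
  T3 -> b
  X4 -> T2 A
  X5 -> T0 T1

CYK fill:
  [0..0]={S,T2}  "d"  orig:{S}
  [1..1]={B,T0}  "c"  orig:{B}
  [2..2]={T1}  "a"  orig:{}
  [0..1]=∅  "dc"
  [1..2]={A,X5}  "ca"  orig:{A}
  [0..2]={S,X4}  "dca"  orig:{S}

S ∈ T[0,2] ⇒ YES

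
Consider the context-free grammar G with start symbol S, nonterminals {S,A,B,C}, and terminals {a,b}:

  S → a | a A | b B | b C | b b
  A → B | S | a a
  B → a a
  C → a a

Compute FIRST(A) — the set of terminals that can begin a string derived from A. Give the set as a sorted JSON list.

FIRST sets, iterate to fixpoint:
[1]
  A via A→a a: +{a}
  B via B→a a: +{a}
  C via C→a a: +{a}
  S via S→a: +{a}
  S via S→b B: +{b}
  FIRST[S]={a,b}  FIRST[A]={a}  FIRST[B]={a}  FIRST[C]={a}
[2]
  A via A→S: +{b}
  FIRST[S]={a,b}  FIRST[A]={a,b}  FIRST[B]={a}  FIRST[C]={a}
[3] (no change)
  FIRST[S]={a,b}  FIRST[A]={a,b}  FIRST[B]={a}  FIRST[C]={a}

FIRST(A) = ["a", "b"]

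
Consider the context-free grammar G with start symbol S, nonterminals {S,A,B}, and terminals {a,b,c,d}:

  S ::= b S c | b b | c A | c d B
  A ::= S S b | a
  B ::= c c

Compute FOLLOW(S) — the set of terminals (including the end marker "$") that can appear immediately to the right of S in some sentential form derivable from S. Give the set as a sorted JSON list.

FIRST sets, iterate to fixpoint:
round 1:
  A via A→a: +{a}
  B via B→c c: +{c}
  S via S→b S c: +{b}
  S via S→c A: +{c}
  FIRST(S)={b,c}  FIRST(A)={a}  FIRST(B)={c}
round 2:
  A via A→S S b: +{b,c}
  FIRST(S)={b,c}  FIRST(A)={a,b,c}  FIRST(B)={c}
round 3: — fixpoint
  FIRST(S)={b,c}  FIRST(A)={a,b,c}  FIRST(B)={c}

Compute FOLLOW by fixpoint:
seed FOLLOW(S) with $
[1]
  A→S S b: FOLLOW(S) ⊇ FIRST(S) = {b,c}; new: +{b,c}
  S→c A: FOLLOW(A) ⊇ FOLLOW(S) ⊇ {$,b,c}; new: +{$,b,c}
  S→c d B: FOLLOW(B) ⊇ FOLLOW(S) ⊇ {$,b,c}; new: +{$,b,c}
  FOLLOW(S)={$,b,c}  FOLLOW(A)={$,b,c}  FOLLOW(B)={$,b,c}
[2] (no change)
  FOLLOW(S)={$,b,c}  FOLLOW(A)={$,b,c}  FOLLOW(B)={$,b,c}

FOLLOW(S) = ["$", "b", "c"]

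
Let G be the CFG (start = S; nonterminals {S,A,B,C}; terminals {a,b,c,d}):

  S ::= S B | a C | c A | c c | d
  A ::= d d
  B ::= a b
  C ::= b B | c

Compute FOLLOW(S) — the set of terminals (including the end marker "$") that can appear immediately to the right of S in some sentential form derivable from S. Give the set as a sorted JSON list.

FIRST sets, iterate to fixpoint:
round 1:
  A via A→d d: +{d}
  B via B→a b: +{a}
  C via C→b B: +{b}
  C via C→c: +{c}
  S via S→a C: +{a}
  S via S→c A: +{c}
  S via S→d: +{d}
  FIRST[S]={a,c,d}  FIRST[A]={d}  FIRST[B]={a}  FIRST[C]={b,c}
round 2: — fixpoint
  FIRST[S]={a,c,d}  FIRST[A]={d}  FIRST[B]={a}  FIRST[C]={b,c}

FOLLOW iteration:
FOLLOW(S) := {$}
round 1:
  S→S B: FOLLOW(S) ⊇ FIRST(B) = {a}; new: +{a}
  S→S B: FOLLOW(B) ⊇ FOLLOW(S) ⊇ {$,a}; new: +{$,a}
  S→a C: FOLLOW(C) ⊇ FOLLOW(S) ⊇ {$,a}; new: +{$,a}
  S→c A: FOLLOW(A) ⊇ FOLLOW(S) ⊇ {$,a}; new: +{$,a}
  FOLLOW(S)={$,a}  FOLLOW(A)={$,a}  FOLLOW(B)={$,a}  FOLLOW(C)={$,a}
round 2: (stable)
  FOLLOW(S)={$,a}  FOLLOW(A)={$,a}  FOLLOW(B)={$,a}  FOLLOW(C)={$,a}

FOLLOW(S) = ["$", "a"]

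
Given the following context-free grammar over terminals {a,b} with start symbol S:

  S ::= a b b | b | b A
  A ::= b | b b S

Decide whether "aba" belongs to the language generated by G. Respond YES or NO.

Convert to CNF:
  S -> T0 A | T1 X3 | b
  A -> T0 X2 | b
  T0 -> b
  T1 -> a
  X2 -> T0 S
  X3 -> T0 T0

Fill CYK table bottom-up:
  cell(0,0) a: {T1}  orig:{}
  cell(1,1) b: {A,S,T0}  orig:{A,S}
  cell(2,2) a: {T1}  orig:{}
  cell(0,1) ab: ∅
  cell(1,2) ba: ∅
  cell(0,2) aba: ∅

S ∉ T[0,2] ⇒ NO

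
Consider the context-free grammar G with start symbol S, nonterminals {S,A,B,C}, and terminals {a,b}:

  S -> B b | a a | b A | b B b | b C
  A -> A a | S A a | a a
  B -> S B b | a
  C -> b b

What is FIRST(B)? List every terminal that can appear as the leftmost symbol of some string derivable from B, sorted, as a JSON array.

Compute FIRST by fixpoint:
[1]
  A via A→a a: +{a}
  B via B→a: +{a}
  C via C→b b: +{b}
  S via S→B b: +{a}
  S via S→b A: +{b}
  FIRST(S)={a,b}  FIRST(A)={a}  FIRST(B)={a}  FIRST(C)={b}
[2]
  A via A→S A a: +{b}
  B via B→S B b: +{b}
  FIRST(S)={a,b}  FIRST(A)={a,b}  FIRST(B)={a,b}  FIRST(C)={b}
[3] done
  FIRST(S)={a,b}  FIRST(A)={a,b}  FIRST(B)={a,b}  FIRST(C)={b}

FIRST(B) = ["a", "b"]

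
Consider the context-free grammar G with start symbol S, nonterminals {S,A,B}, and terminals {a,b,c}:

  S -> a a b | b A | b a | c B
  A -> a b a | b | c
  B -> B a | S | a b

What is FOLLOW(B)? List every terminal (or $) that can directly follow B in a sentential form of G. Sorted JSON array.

FIRST sets, iterate to fixpoint:
iter 1:
  A via A→a b a: +{a}
  A via A→b: +{b}
  A via A→c: +{c}
  B via B→a b: +{a}
  S via S→a a b: +{a}
  S via S→b A: +{b}
  S via S→c B: +{c}
  FIRST(S)={a,b,c}  FIRST(A)={a,b,c}  FIRST(B)={a}
iter 2:
  B via B→S: +{b,c}
  FIRST(S)={a,b,c}  FIRST(A)={a,b,c}  FIRST(B)={a,b,c}
iter 3: — fixpoint
  FIRST(S)={a,b,c}  FIRST(A)={a,b,c}  FIRST(B)={a,b,c}

FOLLOW iteration:
seed FOLLOW(S) with $
pass 1:
  B→B a: FOLLOW(B) ⊇ FIRST(a) = {a}; new: +{a}
  B→S: FOLLOW(S) ⊇ FOLLOW(B) ⊇ {a}; new: +{a}
  S→b A: FOLLOW(A) ⊇ FOLLOW(S) ⊇ {$,a}; new: +{$,a}
  S→c B: FOLLOW(B) ⊇ FOLLOW(S) ⊇ {$,a}; new: +{$}
  S: {$,a}  A: {$,a}  B: {$,a}
pass 2: (stable)
  S: {$,a}  A: {$,a}  B: {$,a}

FOLLOW(B) = ["$", "a"]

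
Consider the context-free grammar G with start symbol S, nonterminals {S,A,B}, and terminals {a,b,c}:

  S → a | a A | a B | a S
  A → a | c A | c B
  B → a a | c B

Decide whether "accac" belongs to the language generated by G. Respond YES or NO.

Convert to CNF:
  S -> T1 A | T1 B | T1 S | a
  A -> T0 A | T0 B | a
  B -> T0 B | T1 T1
  T0 -> c
  T1 -> a

CYK fill:
  T[0,0] 'a' = {A,S,T1}  orig:{A,S}
  T[1,1] 'c' = {T0}  orig:{}
  T[2,2] 'c' = {T0}  orig:{}
  T[3,3] 'a' = {A,S,T1}  orig:{A,S}
  T[4,4] 'c' = {T0}  orig:{}
  T[0,1] 'ac' = ∅
  T[1,2] 'cc' = ∅
  T[2,3] 'ca' = {A}
  T[3,4] 'ac' = ∅
  T[0,2] 'acc' = ∅
  T[1,3] 'cca' = {A}
  T[2,4] 'cac' = ∅
  T[0,3] 'acca' = {S}
  T[1,4] 'ccac' = ∅
  T[0,4] 'accac' = ∅

S ∉ T[0,4] ⇒ NO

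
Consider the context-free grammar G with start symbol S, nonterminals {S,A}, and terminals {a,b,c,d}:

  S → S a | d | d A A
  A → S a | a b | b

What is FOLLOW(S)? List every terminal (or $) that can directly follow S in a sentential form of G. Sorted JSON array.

FIRST iteration:
round 1:
  A via A→a b: +{a}
  A via A→b: +{b}
  S via S→d: +{d}
  FIRST(S)={d}  FIRST(A)={a,b}
round 2:
  A via A→S a: +{d}
  FIRST(S)={d}  FIRST(A)={a,b,d}
round 3: — fixpoint
  FIRST(S)={d}  FIRST(A)={a,b,d}

FOLLOW iteration:
FOLLOW(S) := {$}
iter 1:
  A→S a: FOLLOW(S) ⊇ FIRST(a) = {a}; new: +{a}
  S→d A A: FOLLOW(A) ⊇ FIRST(A) = {a,b,d}; new: +{a,b,d}
  S→d A A: FOLLOW(A) ⊇ FOLLOW(S) ⊇ {$,a}; new: +{$}
  S: {$,a}  A: {$,a,b,d}
iter 2: — fixpoint
  S: {$,a}  A: {$,a,b,d}

FOLLOW(S) = ["$", "a"]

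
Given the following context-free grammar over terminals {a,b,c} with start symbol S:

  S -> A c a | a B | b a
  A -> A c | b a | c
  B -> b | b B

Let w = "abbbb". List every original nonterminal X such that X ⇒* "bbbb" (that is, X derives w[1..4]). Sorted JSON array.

Convert to CNF:
  S -> A X3 | T1 T2 | T2 B
  A -> A T0 | T1 T2 | c
  B -> T1 B | b
  T0 -> c
  T1 -> b
  T2 -> a
  X3 -> T0 T2

Fill CYK table bottom-up (cells [i..j] with 1 ≤ i ≤ j ≤ 4 only):
  cell(1,1) b: {B,T1}  orig:{B}
  cell(2,2) b: {B,T1}  orig:{B}
  cell(3,3) b: {B,T1}  orig:{B}
  cell(4,4) b: {B,T1}  orig:{B}
  cell(1,2) bb: {B}
  cell(2,3) bb: {B}
  cell(3,4) bb: {B}
  cell(1,3) bbb: {B}
  cell(2,4) bbb: {B}
  cell(1,4) bbbb: {B}

Original NTs in T[1,4] deriving "bbbb": ["B"]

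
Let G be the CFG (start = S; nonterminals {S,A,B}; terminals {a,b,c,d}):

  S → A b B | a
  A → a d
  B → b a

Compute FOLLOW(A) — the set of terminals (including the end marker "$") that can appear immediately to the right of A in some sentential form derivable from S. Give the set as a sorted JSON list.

FIRST sets, iterate to fixpoint:
iter 1:
  A via A→a d: +{a}
  B via B→b a: +{b}
  S via S→A b B: +{a}
  S: {a}  A: {a}  B: {b}
iter 2: — fixpoint
  S: {a}  A: {a}  B: {b}

Compute FOLLOW by fixpoint:
seed FOLLOW(S) with $
iter 1:
  S→A b B: FOLLOW(A) ⊇ FIRST(b) = {b}; new: +{b}
  S→A b B: FOLLOW(B) ⊇ FOLLOW(S) ⊇ {$}; new: +{$}
  FOLLOW(S)={$}  FOLLOW(A)={b}  FOLLOW(B)={$}
iter 2: — fixpoint
  FOLLOW(S)={$}  FOLLOW(A)={b}  FOLLOW(B)={$}

FOLLOW(A) = ["b"]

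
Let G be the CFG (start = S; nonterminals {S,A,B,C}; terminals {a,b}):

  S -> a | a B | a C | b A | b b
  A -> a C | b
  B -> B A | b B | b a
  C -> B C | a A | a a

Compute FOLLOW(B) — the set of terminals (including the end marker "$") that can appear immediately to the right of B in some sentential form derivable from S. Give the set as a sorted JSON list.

FIRST sets, iterate to fixpoint:
pass 1:
  A via A→a C: +{a}
  A via A→b: +{b}
  B via B→b B: +{b}
  C via C→B C: +{b}
  C via C→a A: +{a}
  S via S→a: +{a}
  S via S→b A: +{b}
  S: {a,b}  A: {a,b}  B: {b}  C: {a,b}
pass 2: (stable)
  S: {a,b}  A: {a,b}  B: {b}  C: {a,b}

FOLLOW iteration:
seed FOLLOW(S) with $
iter 1:
  B→B A: FOLLOW(B) ⊇ FIRST(A) = {a,b}; new: +{a,b}
  B→B A: FOLLOW(A) ⊇ FOLLOW(B) ⊇ {a,b}; new: +{a,b}
  S→a B: FOLLOW(B) ⊇ FOLLOW(S) ⊇ {$}; new: +{$}
  S→a C: FOLLOW(C) ⊇ FOLLOW(S) ⊇ {$}; new: +{$}
  S→b A: FOLLOW(A) ⊇ FOLLOW(S) ⊇ {$}; new: +{$}
  FOLLOW[S]={$}  FOLLOW[A]={$,a,b}  FOLLOW[B]={$,a,b}  FOLLOW[C]={$}
iter 2:
  A→a C: FOLLOW(C) ⊇ FOLLOW(A) ⊇ {$,a,b}; new: +{a,b}
  FOLLOW[S]={$}  FOLLOW[A]={$,a,b}  FOLLOW[B]={$,a,b}  FOLLOW[C]={$,a,b}
iter 3: — fixpoint
  FOLLOW[S]={$}  FOLLOW[A]={$,a,b}  FOLLOW[B]={$,a,b}  FOLLOW[C]={$,a,b}

FOLLOW(B) = ["$", "a", "b"]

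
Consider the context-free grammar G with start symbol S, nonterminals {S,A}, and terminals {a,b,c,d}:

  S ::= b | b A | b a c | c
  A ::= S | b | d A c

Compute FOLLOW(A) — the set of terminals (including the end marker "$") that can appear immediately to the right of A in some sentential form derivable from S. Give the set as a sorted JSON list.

FIRST sets, iterate to fixpoint:
round 1:
  A via A→b: +{b}
  A via A→d A c: +{d}
  S via S→b: +{b}
  S via S→c: +{c}
  FIRST[S]={b,c}  FIRST[A]={b,d}
round 2:
  A via A→S: +{c}
  FIRST[S]={b,c}  FIRST[A]={b,c,d}
round 3: done
  FIRST[S]={b,c}  FIRST[A]={b,c,d}

Compute FOLLOW by fixpoint:
initialize: $ ∈ FOLLOW(S)
round 1:
  A→d A c: FOLLOW(A) ⊇ FIRST(c) = {c}; new: +{c}
  S→b A: FOLLOW(A) ⊇ FOLLOW(S) ⊇ {$}; new: +{$}
  FOLLOW[S]={$}  FOLLOW[A]={$,c}
round 2:
  A→S: FOLLOW(S) ⊇ FOLLOW(A) ⊇ {$,c}; new: +{c}
  FOLLOW[S]={$,c}  FOLLOW[A]={$,c}
round 3: (stable)
  FOLLOW[S]={$,c}  FOLLOW[A]={$,c}

FOLLOW(A) = ["$", "c"]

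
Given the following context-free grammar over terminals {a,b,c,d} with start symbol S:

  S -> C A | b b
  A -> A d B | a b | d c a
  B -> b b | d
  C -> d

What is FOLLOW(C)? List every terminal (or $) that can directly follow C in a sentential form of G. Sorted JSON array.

FIRST iteration:
round 1:
  A via A→a b: +{a}
  A via A→d c a: +{d}
  B via B→b b: +{b}
  B via B→d: +{d}
  C via C→d: +{d}
  S via S→C A: +{d}
  S via S→b b: +{b}
  S: {b,d}  A: {a,d}  B: {b,d}  C: {d}
round 2: (stable)
  S: {b,d}  A: {a,d}  B: {b,d}  C: {d}

Compute FOLLOW by fixpoint:
seed FOLLOW(S) with $
[1]
  A→A d B: FOLLOW(A) ⊇ FIRST(d) = {d}; new: +{d}
  A→A d B: FOLLOW(B) ⊇ FOLLOW(A) ⊇ {d}; new: +{d}
  S→C A: FOLLOW(C) ⊇ FIRST(A) = {a,d}; new: +{a,d}
  S→C A: FOLLOW(A) ⊇ FOLLOW(S) ⊇ {$}; new: +{$}
  S: {$}  A: {$,d}  B: {d}  C: {a,d}
[2]
  A→A d B: FOLLOW(B) ⊇ FOLLOW(A) ⊇ {$,d}; new: +{$}
  S: {$}  A: {$,d}  B: {$,d}  C: {a,d}
[3] — fixpoint
  S: {$}  A: {$,d}  B: {$,d}  C: {a,d}

FOLLOW(C) = ["a", "d"]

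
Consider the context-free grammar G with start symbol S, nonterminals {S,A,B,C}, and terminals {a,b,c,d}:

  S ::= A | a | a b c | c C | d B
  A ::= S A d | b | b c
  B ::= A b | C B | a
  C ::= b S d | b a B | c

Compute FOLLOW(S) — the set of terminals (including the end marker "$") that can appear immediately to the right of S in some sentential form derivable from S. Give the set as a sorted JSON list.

FIRST sets, iterate to fixpoint:
pass 1:
  A via A→b: +{b}
  B via B→A b: +{b}
  B via B→a: +{a}
  C via C→b S d: +{b}
  C via C→c: +{c}
  S via S→A: +{b}
  S via S→a: +{a}
  S via S→c C: +{c}
  S via S→d B: +{d}
  FIRST[S]={a,b,c,d}  FIRST[A]={b}  FIRST[B]={a,b}  FIRST[C]={b,c}
pass 2:
  A via A→S A d: +{a,c,d}
  B via B→A b: +{c,d}
  FIRST[S]={a,b,c,d}  FIRST[A]={a,b,c,d}  FIRST[B]={a,b,c,d}  FIRST[C]={b,c}
pass 3: — fixpoint
  FIRST[S]={a,b,c,d}  FIRST[A]={a,b,c,d}  FIRST[B]={a,b,c,d}  FIRST[C]={b,c}

FOLLOW iteration:
initialize: $ ∈ FOLLOW(S)
round 1:
  A→S A d: FOLLOW(S) ⊇ FIRST(A) = {a,b,c,d}; new: +{a,b,c,d}
  A→S A d: FOLLOW(A) ⊇ FIRST(d) = {d}; new: +{d}
  B→A b: FOLLOW(A) ⊇ FIRST(b) = {b}; new: +{b}
  B→C B: FOLLOW(C) ⊇ FIRST(B) = {a,b,c,d}; new: +{a,b,c,d}
  C→b a B: FOLLOW(B) ⊇ FOLLOW(C) ⊇ {a,b,c,d}; new: +{a,b,c,d}
  S→A: FOLLOW(A) ⊇ FOLLOW(S) ⊇ {$,a,b,c,d}; new: +{$,a,c}
  S→c C: FOLLOW(C) ⊇ FOLLOW(S) ⊇ {$,a,b,c,d}; new: +{$}
  S→d B: FOLLOW(B) ⊇ FOLLOW(S) ⊇ {$,a,b,c,d}; new: +{$}
  S: {$,a,b,c,d}  A: {$,a,b,c,d}  B: {$,a,b,c,d}  C: {$,a,b,c,d}
round 2: (stable)
  S: {$,a,b,c,d}  A: {$,a,b,c,d}  B: {$,a,b,c,d}  C: {$,a,b,c,d}

FOLLOW(S) = ["$", "a", "b", "c", "d"]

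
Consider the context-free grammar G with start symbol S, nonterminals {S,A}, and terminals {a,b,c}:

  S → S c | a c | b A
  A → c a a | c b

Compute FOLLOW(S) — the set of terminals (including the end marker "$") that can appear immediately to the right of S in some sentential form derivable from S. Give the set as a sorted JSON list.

Compute FIRST by fixpoint:
round 1:
  A via A→c a a: +{c}
  S via S→a c: +{a}
  S via S→b A: +{b}
  S: {a,b}  A: {c}
round 2: done
  S: {a,b}  A: {c}

FOLLOW sets:
FOLLOW(S) := {$}
round 1:
  S→S c: FOLLOW(S) ⊇ FIRST(c) = {c}; new: +{c}
  S→b A: FOLLOW(A) ⊇ FOLLOW(S) ⊇ {$,c}; new: +{$,c}
  S: {$,c}  A: {$,c}
round 2: — fixpoint
  S: {$,c}  A: {$,c}

FOLLOW(S) = ["$", "c"]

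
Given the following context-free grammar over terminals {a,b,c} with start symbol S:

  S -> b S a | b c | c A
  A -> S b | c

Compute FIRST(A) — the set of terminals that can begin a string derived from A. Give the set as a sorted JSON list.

FIRST sets, iterate to fixpoint:
pass 1:
  A via A→c: +{c}
  S via S→b S a: +{b}
  S via S→c A: +{c}
  S: {b,c}  A: {c}
pass 2:
  A via A→S b: +{b}
  S: {b,c}  A: {b,c}
pass 3: — fixpoint
  S: {b,c}  A: {b,c}

FIRST(A) = ["b", "c"]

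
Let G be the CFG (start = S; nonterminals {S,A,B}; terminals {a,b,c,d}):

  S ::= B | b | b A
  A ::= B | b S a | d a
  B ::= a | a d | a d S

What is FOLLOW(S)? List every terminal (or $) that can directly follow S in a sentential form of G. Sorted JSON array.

FIRST iteration:
[1]
  A via A→b S a: +{b}
  A via A→d a: +{d}
  B via B→a: +{a}
  S via S→B: +{a}
  S via S→b: +{b}
  FIRST[S]={a,b}  FIRST[A]={b,d}  FIRST[B]={a}
[2]
  A via A→B: +{a}
  FIRST[S]={a,b}  FIRST[A]={a,b,d}  FIRST[B]={a}
[3] — fixpoint
  FIRST[S]={a,b}  FIRST[A]={a,b,d}  FIRST[B]={a}

FOLLOW sets:
initialize: $ ∈ FOLLOW(S)
iter 1:
  A→b S a: FOLLOW(S) ⊇ FIRST(a) = {a}; new: +{a}
  S→B: FOLLOW(B) ⊇ FOLLOW(S) ⊇ {$,a}; new: +{$,a}
  S→b A: FOLLOW(A) ⊇ FOLLOW(S) ⊇ {$,a}; new: +{$,a}
  S: {$,a}  A: {$,a}  B: {$,a}
iter 2: — fixpoint
  S: {$,a}  A: {$,a}  B: {$,a}

FOLLOW(S) = ["$", "a"]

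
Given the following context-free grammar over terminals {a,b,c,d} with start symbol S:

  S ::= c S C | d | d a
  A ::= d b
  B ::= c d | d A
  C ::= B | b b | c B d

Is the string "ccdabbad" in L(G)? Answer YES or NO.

CNF form of G:
  S -> T0 T3 | T2 X5 | d
  A -> T0 T1
  B -> T0 A | T2 T0
  C -> T0 A | T1 T1 | T2 T0 | T2 X4
  T0 -> d
  T1 -> b
  T2 -> c
  T3 -> a
  X4 -> B T0
  X5 -> S C

CYK table (by increasing span):
  cell(0,0) c: {T2}  orig:{}
  cell(1,1) c: {T2}  orig:{}
  cell(2,2) d: {S,T0}  orig:{S}
  cell(3,3) a: {T3}  orig:{}
  cell(4,4) b: {T1}  orig:{}
  cell(5,5) b: {T1}  orig:{}
  cell(6,6) a: {T3}  orig:{}
  cell(7,7) d: {S,T0}  orig:{S}
  cell(0,1) cc: ∅
  cell(1,2) cd: {B,C}
  cell(2,3) da: {S}
  cell(3,4) ab: ∅
  cell(4,5) bb: {C}
  cell(5,6) ba: ∅
  cell(6,7) ad: ∅
  cell(0,2) ccd: ∅
  cell(1,3) cda: ∅
  cell(2,4) dab: ∅
  cell(3,5) abb: ∅
  cell(4,6) bba: ∅
  cell(5,7) bad: ∅
  cell(0,3) ccda: ∅
  cell(1,4) cdab: ∅
  cell(2,5) dabb: {X5}  orig:{}
  cell(3,6) abba: ∅
  cell(4,7) bbad: ∅
  cell(0,4) ccdab: ∅
  cell(1,5) cdabb: {S}
  cell(2,6) dabba: ∅
  cell(3,7) abbad: ∅
  cell(0,5) ccdabb: ∅
  cell(1,6) cdabba: ∅
  cell(2,7) dabbad: ∅
  cell(0,6) ccdabba: ∅
  cell(1,7) cdabbad: ∅
  cell(0,7) ccdabbad: ∅

S ∉ T[0,7] ⇒ NO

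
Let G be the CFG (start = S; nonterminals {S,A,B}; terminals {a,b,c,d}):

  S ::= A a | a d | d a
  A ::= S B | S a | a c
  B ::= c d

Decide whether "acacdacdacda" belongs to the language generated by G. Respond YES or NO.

CNF form of G:
  S -> A T0 | T0 T2 | T2 T0
  A -> S B | S T0 | T0 T1
  B -> T1 T2
  T0 -> a
  T1 -> c
  T2 -> d

Fill CYK table bottom-up:
  [0..0]={T0}  "a"  orig:{}
  [1..1]={T1}  "c"  orig:{}
  [2..2]={T0}  "a"  orig:{}
  [3..3]={T1}  "c"  orig:{}
  [4..4]={T2}  "d"  orig:{}
  [5..5]={T0}  "a"  orig:{}
  [6..6]={T1}  "c"  orig:{}
  [7..7]={T2}  "d"  orig:{}
  [8..8]={T0}  "a"  orig:{}
  [9..9]={T1}  "c"  orig:{}
  [10..10]={T2}  "d"  orig:{}
  [11..11]={T0}  "a"  orig:{}
  [0..1]={A}  "ac"
  [1..2]=∅  "ca"
  [2..3]={A}  "ac"
  [3..4]={B}  "cd"
  [4..5]={S}  "da"
  [5..6]={A}  "ac"
  [6..7]={B}  "cd"
  [7..8]={S}  "da"
  [8..9]={A}  "ac"
  [9..10]={B}  "cd"
  [10..11]={S}  "da"
  [0..2]={S}  "aca"
  [1..3]=∅  "cac"
  [2..4]=∅  "acd"
  [3..5]=∅  "cda"
  [4..6]=∅  "dac"
  [5..7]=∅  "acd"
  [6..8]=∅  "cda"
  [7..9]=∅  "dac"
  [8..10]=∅  "acd"
  [9..11]=∅  "cda"
  [0..3]=∅  "acac"
  [1..4]=∅  "cacd"
  [2..5]=∅  "acda"
  [3..6]=∅  "cdac"
  [4..7]={A}  "dacd"
  [5..8]=∅  "acda"
  [6..9]=∅  "cdac"
  [7..10]={A}  "dacd"
  [8..11]=∅  "acda"
  [0..4]={A}  "acacd"
  [1..5]=∅  "cacda"
  [2..6]=∅  "acdac"
  [3..7]=∅  "cdacd"
  [4..8]={S}  "dacda"
  [5..9]=∅  "acdac"
  [6..10]=∅  "cdacd"
  [7..11]={S}  "dacda"
  [0..5]={S}  "acacda"
  [1..6]=∅  "cacdac"
  [2..7]=∅  "acdacd"
  [3..8]=∅  "cdacda"
  [4..9]=∅  "dacdac"
  [5..10]=∅  "acdacd"
  [6..11]=∅  "cdacda"
  [0..6]=∅  "acacdac"
  [1..7]=∅  "cacdacd"
  [2..8]=∅  "acdacda"
  [3..9]=∅  "cdacdac"
  [4..10]={A}  "dacdacd"
  [5..11]=∅  "acdacda"
  [0..7]={A}  "acacdacd"
  [1..8]=∅  "cacdacda"
  [2..9]=∅  "acdacdac"
  [3..10]=∅  "cdacdacd"
  [4..11]={S}  "dacdacda"
  [0..8]={S}  "acacdacda"
  [1..9]=∅  "cacdacdac"
  [2..10]=∅  "acdacdacd"
  [3..11]=∅  "cdacdacda"
  [0..9]=∅  "acacdacdac"
  [1..10]=∅  "cacdacdacd"
  [2..11]=∅  "acdacdacda"
  [0..10]={A}  "acacdacdacd"
  [1..11]=∅  "cacdacdacda"
  [0..11]={S}  "acacdacdacda"

S ∈ T[0,11] ⇒ YES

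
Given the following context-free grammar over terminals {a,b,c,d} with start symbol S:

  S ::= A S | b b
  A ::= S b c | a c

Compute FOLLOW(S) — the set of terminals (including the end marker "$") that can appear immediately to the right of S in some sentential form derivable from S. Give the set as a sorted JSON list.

FIRST iteration:
pass 1:
  A via A→a c: +{a}
  S via S→A S: +{a}
  S via S→b b: +{b}
  FIRST[S]={a,b}  FIRST[A]={a}
pass 2:
  A via A→S b c: +{b}
  FIRST[S]={a,b}  FIRST[A]={a,b}
pass 3: (no change)
  FIRST[S]={a,b}  FIRST[A]={a,b}

FOLLOW iteration:
FOLLOW(S) := {$}
[1]
  A→S b c: FOLLOW(S) ⊇ FIRST(b) = {b}; new: +{b}
  S→A S: FOLLOW(A) ⊇ FIRST(S) = {a,b}; new: +{a,b}
  FOLLOW(S)={$,b}  FOLLOW(A)={a,b}
[2] done
  FOLLOW(S)={$,b}  FOLLOW(A)={a,b}

FOLLOW(S) = ["$", "b"]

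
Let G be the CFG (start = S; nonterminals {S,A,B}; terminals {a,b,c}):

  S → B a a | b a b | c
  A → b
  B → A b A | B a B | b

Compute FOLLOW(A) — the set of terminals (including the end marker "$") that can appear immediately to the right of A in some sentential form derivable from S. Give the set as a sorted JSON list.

FIRST iteration:
[1]
  A via A→b: +{b}
  B via B→A b A: +{b}
  S via S→B a a: +{b}
  S via S→c: +{c}
  S: {b,c}  A: {b}  B: {b}
[2] (stable)
  S: {b,c}  A: {b}  B: {b}

Compute FOLLOW by fixpoint:
initialize: $ ∈ FOLLOW(S)
iter 1:
  B→A b A: FOLLOW(A) ⊇ FIRST(b) = {b}; new: +{b}
  B→B a B: FOLLOW(B) ⊇ FIRST(a) = {a}; new: +{a}
  FOLLOW[S]={$}  FOLLOW[A]={b}  FOLLOW[B]={a}
iter 2:
  B→A b A: FOLLOW(A) ⊇ FOLLOW(B) ⊇ {a}; new: +{a}
  FOLLOW[S]={$}  FOLLOW[A]={a,b}  FOLLOW[B]={a}
iter 3: (no change)
  FOLLOW[S]={$}  FOLLOW[A]={a,b}  FOLLOW[B]={a}

FOLLOW(A) = ["a", "b"]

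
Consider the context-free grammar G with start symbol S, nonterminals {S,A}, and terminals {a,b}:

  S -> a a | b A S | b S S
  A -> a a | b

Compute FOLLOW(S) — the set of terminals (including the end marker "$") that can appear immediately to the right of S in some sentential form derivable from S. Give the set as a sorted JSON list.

FIRST sets, iterate to fixpoint:
[1]
  A via A→a a: +{a}
  A via A→b: +{b}
  S via S→a a: +{a}
  S via S→b A S: +{b}
  FIRST[S]={a,b}  FIRST[A]={a,b}
[2] (no change)
  FIRST[S]={a,b}  FIRST[A]={a,b}

FOLLOW iteration:
initialize: $ ∈ FOLLOW(S)
[1]
  S→b A S: FOLLOW(A) ⊇ FIRST(S) = {a,b}; new: +{a,b}
  S→b S S: FOLLOW(S) ⊇ FIRST(S) = {a,b}; new: +{a,b}
  FOLLOW(S)={$,a,b}  FOLLOW(A)={a,b}
[2] (stable)
  FOLLOW(S)={$,a,b}  FOLLOW(A)={a,b}

FOLLOW(S) = ["$", "a", "b"]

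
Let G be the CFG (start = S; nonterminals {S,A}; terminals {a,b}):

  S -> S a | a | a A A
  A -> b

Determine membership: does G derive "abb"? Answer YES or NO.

Convert to CNF:
  S -> S T0 | T0 X1 | a
  A -> b
  T0 -> a
  X1 -> A A

CYK table (by increasing span):
  [0..0]={S,T0}  "a"  orig:{S}
  [1..1]={A}  "b"
  [2..2]={A}  "b"
  [0..1]=∅  "ab"
  [1..2]={X1}  "bb"  orig:{}
  [0..2]={S}  "abb"

S ∈ T[0,2] ⇒ YES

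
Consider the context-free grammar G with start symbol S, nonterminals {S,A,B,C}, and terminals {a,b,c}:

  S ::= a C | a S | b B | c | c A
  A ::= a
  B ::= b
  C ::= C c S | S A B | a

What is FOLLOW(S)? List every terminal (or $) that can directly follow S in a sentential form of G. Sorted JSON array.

FIRST iteration:
round 1:
  A via A→a: +{a}
  B via B→b: +{b}
  C via C→a: +{a}
  S via S→a C: +{a}
  S via S→b B: +{b}
  S via S→c: +{c}
  FIRST(S)={a,b,c}  FIRST(A)={a}  FIRST(B)={b}  FIRST(C)={a}
round 2:
  C via C→S A B: +{b,c}
  FIRST(S)={a,b,c}  FIRST(A)={a}  FIRST(B)={b}  FIRST(C)={a,b,c}
round 3: (stable)
  FIRST(S)={a,b,c}  FIRST(A)={a}  FIRST(B)={b}  FIRST(C)={a,b,c}

Compute FOLLOW by fixpoint:
seed FOLLOW(S) with $
pass 1:
  C→C c S: FOLLOW(C) ⊇ FIRST(c) = {c}; new: +{c}
  C→C c S: FOLLOW(S) ⊇ FOLLOW(C) ⊇ {c}; new: +{c}
  C→S A B: FOLLOW(S) ⊇ FIRST(A) = {a}; new: +{a}
  C→S A B: FOLLOW(A) ⊇ FIRST(B) = {b}; new: +{b}
  C→S A B: FOLLOW(B) ⊇ FOLLOW(C) ⊇ {c}; new: +{c}
  S→a C: FOLLOW(C) ⊇ FOLLOW(S) ⊇ {$,a,c}; new: +{$,a}
  S→b B: FOLLOW(B) ⊇ FOLLOW(S) ⊇ {$,a,c}; new: +{$,a}
  S→c A: FOLLOW(A) ⊇ FOLLOW(S) ⊇ {$,a,c}; new: +{$,a,c}
  FOLLOW(S)={$,a,c}  FOLLOW(A)={$,a,b,c}  FOLLOW(B)={$,a,c}  FOLLOW(C)={$,a,c}
pass 2: done
  FOLLOW(S)={$,a,c}  FOLLOW(A)={$,a,b,c}  FOLLOW(B)={$,a,c}  FOLLOW(C)={$,a,c}

FOLLOW(S) = ["$", "a", "c"]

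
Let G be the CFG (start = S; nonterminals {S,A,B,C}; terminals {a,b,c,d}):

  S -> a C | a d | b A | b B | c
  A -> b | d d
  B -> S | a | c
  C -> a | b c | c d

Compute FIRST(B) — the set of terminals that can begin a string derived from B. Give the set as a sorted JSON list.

Compute FIRST by fixpoint:
[1]
  A via A→b: +{b}
  A via A→d d: +{d}
  B via B→a: +{a}
  B via B→c: +{c}
  C via C→a: +{a}
  C via C→b c: +{b}
  C via C→c d: +{c}
  S via S→a C: +{a}
  S via S→b A: +{b}
  S via S→c: +{c}
  FIRST(S)={a,b,c}  FIRST(A)={b,d}  FIRST(B)={a,c}  FIRST(C)={a,b,c}
[2]
  B via B→S: +{b}
  FIRST(S)={a,b,c}  FIRST(A)={b,d}  FIRST(B)={a,b,c}  FIRST(C)={a,b,c}
[3] done
  FIRST(S)={a,b,c}  FIRST(A)={b,d}  FIRST(B)={a,b,c}  FIRST(C)={a,b,c}

FIRST(B) = ["a", "b", "c"]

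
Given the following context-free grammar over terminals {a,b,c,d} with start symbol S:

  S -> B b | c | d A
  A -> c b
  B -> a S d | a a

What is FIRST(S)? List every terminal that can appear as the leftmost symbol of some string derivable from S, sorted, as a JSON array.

FIRST iteration:
iter 1:
  A via A→c b: +{c}
  B via B→a S d: +{a}
  S via S→B b: +{a}
  S via S→c: +{c}
  S via S→d A: +{d}
  FIRST[S]={a,c,d}  FIRST[A]={c}  FIRST[B]={a}
iter 2: done
  FIRST[S]={a,c,d}  FIRST[A]={c}  FIRST[B]={a}

FIRST(S) = ["a", "c", "d"]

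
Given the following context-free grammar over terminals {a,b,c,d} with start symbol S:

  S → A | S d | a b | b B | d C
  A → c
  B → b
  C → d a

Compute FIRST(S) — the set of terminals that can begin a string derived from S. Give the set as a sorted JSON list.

FIRST iteration:
round 1:
  A via A→c: +{c}
  B via B→b: +{b}
  C via C→d a: +{d}
  S via S→A: +{c}
  S via S→a b: +{a}
  S via S→b B: +{b}
  S via S→d C: +{d}
  FIRST(S)={a,b,c,d}  FIRST(A)={c}  FIRST(B)={b}  FIRST(C)={d}
round 2: (no change)
  FIRST(S)={a,b,c,d}  FIRST(A)={c}  FIRST(B)={b}  FIRST(C)={d}

FIRST(S) = ["a", "b", "c", "d"]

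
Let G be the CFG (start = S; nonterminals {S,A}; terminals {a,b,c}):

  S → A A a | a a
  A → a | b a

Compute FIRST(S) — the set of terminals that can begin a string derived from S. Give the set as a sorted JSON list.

FIRST sets, iterate to fixpoint:
iter 1:
  A via A→a: +{a}
  A via A→b a: +{b}
  S via S→A A a: +{a,b}
  FIRST[S]={a,b}  FIRST[A]={a,b}
iter 2: done
  FIRST[S]={a,b}  FIRST[A]={a,b}

FIRST(S) = ["a", "b"]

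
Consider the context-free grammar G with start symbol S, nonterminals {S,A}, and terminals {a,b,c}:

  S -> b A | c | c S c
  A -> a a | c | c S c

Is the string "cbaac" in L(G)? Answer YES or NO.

CNF form of G:
  S -> T1 X4 | T2 A | c
  A -> T0 T0 | T1 X3 | c
  T0 -> a
  T1 -> c
  T2 -> b
  X3 -> S T1
  X4 -> S T1

CYK fill:
  [0..0]={A,S,T1}  "c"  orig:{A,S}
  [1..1]={T2}  "b"  orig:{}
  [2..2]={T0}  "a"  orig:{}
  [3..3]={T0}  "a"  orig:{}
  [4..4]={A,S,T1}  "c"  orig:{A,S}
  [0..1]=∅  "cb"
  [1..2]=∅  "ba"
  [2..3]={A}  "aa"
  [3..4]=∅  "ac"
  [0..2]=∅  "cba"
  [1..3]={S}  "baa"
  [2..4]=∅  "aac"
  [0..3]=∅  "cbaa"
  [1..4]={X3,X4}  "baac"  orig:{}
  [0..4]={A,S}  "cbaac"

S ∈ T[0,4] ⇒ YES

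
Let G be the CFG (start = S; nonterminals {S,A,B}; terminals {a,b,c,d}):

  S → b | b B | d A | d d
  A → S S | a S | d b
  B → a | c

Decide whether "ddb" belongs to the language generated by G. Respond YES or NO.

CNF form of G:
  S -> T1 A | T1 T1 | T2 B | b
  A -> S S | T0 S | T1 T2
  B -> a | c
  T0 -> a
  T1 -> d
  T2 -> b

CYK fill:
  cell(0,0) d: {T1}  orig:{}
  cell(1,1) d: {T1}  orig:{}
  cell(2,2) b: {S,T2}  orig:{S}
  cell(0,1) dd: {S}
  cell(1,2) db: {A}
  cell(0,2) ddb: {A,S}

S ∈ T[0,2] ⇒ YES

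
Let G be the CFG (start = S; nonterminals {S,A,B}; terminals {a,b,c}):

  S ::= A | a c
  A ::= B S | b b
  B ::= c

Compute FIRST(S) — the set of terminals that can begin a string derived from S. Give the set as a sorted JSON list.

Compute FIRST by fixpoint:
[1]
  A via A→b b: +{b}
  B via B→c: +{c}
  S via S→A: +{b}
  S via S→a c: +{a}
  S: {a,b}  A: {b}  B: {c}
[2]
  A via A→B S: +{c}
  S via S→A: +{c}
  S: {a,b,c}  A: {b,c}  B: {c}
[3] (stable)
  S: {a,b,c}  A: {b,c}  B: {c}

FIRST(S) = ["a", "b", "c"]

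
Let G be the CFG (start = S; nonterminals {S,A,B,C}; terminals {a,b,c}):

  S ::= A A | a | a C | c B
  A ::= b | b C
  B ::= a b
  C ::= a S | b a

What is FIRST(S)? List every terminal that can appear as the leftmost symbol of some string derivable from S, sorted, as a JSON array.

Compute FIRST by fixpoint:
iter 1:
  A via A→b: +{b}
  B via B→a b: +{a}
  C via C→a S: +{a}
  C via C→b a: +{b}
  S via S→A A: +{b}
  S via S→a: +{a}
  S via S→c B: +{c}
  FIRST[S]={a,b,c}  FIRST[A]={b}  FIRST[B]={a}  FIRST[C]={a,b}
iter 2: done
  FIRST[S]={a,b,c}  FIRST[A]={b}  FIRST[B]={a}  FIRST[C]={a,b}

FIRST(S) = ["a", "b", "c"]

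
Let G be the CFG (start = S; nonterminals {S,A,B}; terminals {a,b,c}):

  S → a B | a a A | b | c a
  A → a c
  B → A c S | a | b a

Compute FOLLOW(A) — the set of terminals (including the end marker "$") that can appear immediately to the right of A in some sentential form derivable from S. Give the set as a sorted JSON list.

Compute FIRST by fixpoint:
pass 1:
  A via A→a c: +{a}
  B via B→A c S: +{a}
  B via B→b a: +{b}
  S via S→a B: +{a}
  S via S→b: +{b}
  S via S→c a: +{c}
  FIRST[S]={a,b,c}  FIRST[A]={a}  FIRST[B]={a,b}
pass 2: (stable)
  FIRST[S]={a,b,c}  FIRST[A]={a}  FIRST[B]={a,b}

Compute FOLLOW by fixpoint:
seed FOLLOW(S) with $
pass 1:
  B→A c S: FOLLOW(A) ⊇ FIRST(c) = {c}; new: +{c}
  S→a B: FOLLOW(B) ⊇ FOLLOW(S) ⊇ {$}; new: +{$}
  S→a a A: FOLLOW(A) ⊇ FOLLOW(S) ⊇ {$}; new: +{$}
  FOLLOW(S)={$}  FOLLOW(A)={$,c}  FOLLOW(B)={$}
pass 2: (stable)
  FOLLOW(S)={$}  FOLLOW(A)={$,c}  FOLLOW(B)={$}

FOLLOW(A) = ["$", "c"]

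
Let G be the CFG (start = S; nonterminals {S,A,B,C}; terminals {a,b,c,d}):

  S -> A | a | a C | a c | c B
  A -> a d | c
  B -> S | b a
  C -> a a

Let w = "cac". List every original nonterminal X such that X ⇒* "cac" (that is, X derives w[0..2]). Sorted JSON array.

CNF form of G:
  S -> T0 C | T0 T1 | T0 T2 | T2 B | a | c
  A -> T0 T1 | c
  B -> T0 C | T0 T1 | T0 T2 | T2 B | T3 T0 | a | c
  C -> T0 T0
  T0 -> a
  T1 -> d
  T2 -> c
  T3 -> b

CYK fill, restricted to cells inside w[0..2]:
  cell(0,0) c: {A,B,S,T2}  orig:{A,B,S}
  cell(1,1) a: {B,S,T0}  orig:{B,S}
  cell(2,2) c: {A,B,S,T2}  orig:{A,B,S}
  cell(0,1) ca: {B,S}
  cell(1,2) ac: {B,S}
  cell(0,2) cac: {B,S}

Original NTs in T[0,2] deriving "cac": ["B", "S"]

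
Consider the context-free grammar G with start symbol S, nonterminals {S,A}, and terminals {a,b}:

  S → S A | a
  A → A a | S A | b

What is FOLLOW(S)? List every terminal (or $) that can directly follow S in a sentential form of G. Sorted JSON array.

FIRST iteration:
pass 1:
  A via A→b: +{b}
  S via S→a: +{a}
  S: {a}  A: {b}
pass 2:
  A via A→S A: +{a}
  S: {a}  A: {a,b}
pass 3: — fixpoint
  S: {a}  A: {a,b}

FOLLOW sets:
initialize: $ ∈ FOLLOW(S)
round 1:
  A→A a: FOLLOW(A) ⊇ FIRST(a) = {a}; new: +{a}
  A→S A: FOLLOW(S) ⊇ FIRST(A) = {a,b}; new: +{a,b}
  S→S A: FOLLOW(A) ⊇ FOLLOW(S) ⊇ {$,a,b}; new: +{$,b}
  S: {$,a,b}  A: {$,a,b}
round 2: (stable)
  S: {$,a,b}  A: {$,a,b}

FOLLOW(S) = ["$", "a", "b"]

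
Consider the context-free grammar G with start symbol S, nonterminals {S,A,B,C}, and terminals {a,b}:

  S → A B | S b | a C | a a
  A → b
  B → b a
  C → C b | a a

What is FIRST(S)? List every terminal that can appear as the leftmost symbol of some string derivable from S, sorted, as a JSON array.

Compute FIRST by fixpoint:
[1]
  A via A→b: +{b}
  B via B→b a: +{b}
  C via C→a a: +{a}
  S via S→A B: +{b}
  S via S→a C: +{a}
  FIRST[S]={a,b}  FIRST[A]={b}  FIRST[B]={b}  FIRST[C]={a}
[2] (no change)
  FIRST[S]={a,b}  FIRST[A]={b}  FIRST[B]={b}  FIRST[C]={a}

FIRST(S) = ["a", "b"]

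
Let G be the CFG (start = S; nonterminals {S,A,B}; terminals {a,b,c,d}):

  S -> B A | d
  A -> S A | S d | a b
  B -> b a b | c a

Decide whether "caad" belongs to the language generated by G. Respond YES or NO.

Convert to CNF:
  S -> B A | d
  A -> S A | S T0 | T1 T2
  B -> T2 X4 | T3 T1
  T0 -> d
  T1 -> a
  T2 -> b
  T3 -> c
  X4 -> T1 T2

CYK fill:
  T[0,0] 'c' = {T3}  orig:{}
  T[1,1] 'a' = {T1}  orig:{}
  T[2,2] 'a' = {T1}  orig:{}
  T[3,3] 'd' = {S,T0}  orig:{S}
  T[0,1] 'ca' = {B}
  T[1,2] 'aa' = ∅
  T[2,3] 'ad' = ∅
  T[0,2] 'caa' = ∅
  T[1,3] 'aad' = ∅
  T[0,3] 'caad' = ∅

S ∉ T[0,3] ⇒ NO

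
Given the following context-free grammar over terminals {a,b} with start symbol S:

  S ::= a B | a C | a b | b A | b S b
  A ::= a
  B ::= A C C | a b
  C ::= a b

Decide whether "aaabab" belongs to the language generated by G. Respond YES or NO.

CNF form of G:
  S -> T0 B | T0 C | T0 T1 | T1 A | T1 X3
  A -> a
  B -> A X2 | T0 T1
  C -> T0 T1
  T0 -> a
  T1 -> b
  X2 -> C C
  X3 -> S T1

CYK fill:
  cell(0,0) a: {A,T0}  orig:{A}
  cell(1,1) a: {A,T0}  orig:{A}
  cell(2,2) a: {A,T0}  orig:{A}
  cell(3,3) b: {T1}  orig:{}
  cell(4,4) a: {A,T0}  orig:{A}
  cell(5,5) b: {T1}  orig:{}
  cell(0,1) aa: ∅
  cell(1,2) aa: ∅
  cell(2,3) ab: {B,C,S}
  cell(3,4) ba: {S}
  cell(4,5) ab: {B,C,S}
  cell(0,2) aaa: ∅
  cell(1,3) aab: {S}
  cell(2,4) aba: ∅
  cell(3,5) bab: {X3}  orig:{}
  cell(0,3) aaab: ∅
  cell(1,4) aaba: ∅
  cell(2,5) abab: {X2}  orig:{}
  cell(0,4) aaaba: ∅
  cell(1,5) aabab: {B}
  cell(0,5) aaabab: {S}

S ∈ T[0,5] ⇒ YES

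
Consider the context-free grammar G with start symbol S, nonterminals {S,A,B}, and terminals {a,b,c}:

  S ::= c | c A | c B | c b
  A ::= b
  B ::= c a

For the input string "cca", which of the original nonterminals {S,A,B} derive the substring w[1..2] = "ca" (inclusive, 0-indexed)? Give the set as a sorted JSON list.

CNF form of G:
  S -> T0 A | T0 B | T0 T2 | c
  A -> b
  B -> T0 T1
  T0 -> c
  T1 -> a
  T2 -> b

CYK fill (cells [i..j] with 1 ≤ i ≤ j ≤ 2 only):
  [1..1]={S,T0}  "c"  orig:{S}
  [2..2]={T1}  "a"  orig:{}
  [1..2]={B}  "ca"

Original NTs in T[1,2] deriving "ca": ["B"]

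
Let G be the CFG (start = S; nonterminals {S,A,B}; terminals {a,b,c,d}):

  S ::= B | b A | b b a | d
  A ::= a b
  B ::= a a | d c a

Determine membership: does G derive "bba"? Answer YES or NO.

Convert to CNF:
  S -> T0 T0 | T1 A | T1 X5 | T2 X6 | d
  A -> T0 T1
  B -> T0 T0 | T2 X4
  T0 -> a
  T1 -> b
  T2 -> d
  T3 -> c
  X4 -> T3 T0
  X5 -> T1 T0
  X6 -> T3 T0

CYK fill:
  [0..0]={T1}  "b"  orig:{}
  [1..1]={T1}  "b"  orig:{}
  [2..2]={T0}  "a"  orig:{}
  [0..1]=∅  "bb"
  [1..2]={X5}  "ba"  orig:{}
  [0..2]={S}  "bba"

S ∈ T[0,2] ⇒ YES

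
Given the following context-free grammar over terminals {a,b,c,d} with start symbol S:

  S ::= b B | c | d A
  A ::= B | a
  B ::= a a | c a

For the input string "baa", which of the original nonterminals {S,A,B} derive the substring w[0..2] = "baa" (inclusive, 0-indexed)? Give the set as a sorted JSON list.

CNF form of G:
  S -> T2 B | T3 A | c
  A -> T0 T0 | T1 T0 | a
  B -> T0 T0 | T1 T0
  T0 -> a
  T1 -> c
  T2 -> b
  T3 -> d

CYK table (by increasing span), restricted to cells inside w[0..2]:
  cell(0,0) b: {T2}  orig:{}
  cell(1,1) a: {A,T0}  orig:{A}
  cell(2,2) a: {A,T0}  orig:{A}
  cell(0,1) ba: ∅
  cell(1,2) aa: {A,B}
  cell(0,2) baa: {S}

Original NTs in T[0,2] deriving "baa": ["S"]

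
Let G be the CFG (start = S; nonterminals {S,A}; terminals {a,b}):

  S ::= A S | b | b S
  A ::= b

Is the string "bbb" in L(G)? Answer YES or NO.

Convert to CNF:
  S -> A S | T0 S | b
  A -> b
  T0 -> b

CYK fill:
  cell(0,0) b: {A,S,T0}  orig:{A,S}
  cell(1,1) b: {A,S,T0}  orig:{A,S}
  cell(2,2) b: {A,S,T0}  orig:{A,S}
  cell(0,1) bb: {S}
  cell(1,2) bb: {S}
  cell(0,2) bbb: {S}

S ∈ T[0,2] ⇒ YES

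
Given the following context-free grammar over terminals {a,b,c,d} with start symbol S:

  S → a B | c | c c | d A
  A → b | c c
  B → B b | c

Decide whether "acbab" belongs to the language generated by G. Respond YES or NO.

Convert to CNF:
  S -> T0 T0 | T2 B | T3 A | c
  A -> T0 T0 | b
  B -> B T1 | c
  T0 -> c
  T1 -> b
  T2 -> a
  T3 -> d

Fill CYK table bottom-up:
  cell(0,0) a: {T2}  orig:{}
  cell(1,1) c: {B,S,T0}  orig:{B,S}
  cell(2,2) b: {A,T1}  orig:{A}
  cell(3,3) a: {T2}  orig:{}
  cell(4,4) b: {A,T1}  orig:{A}
  cell(0,1) ac: {S}
  cell(1,2) cb: {B}
  cell(2,3) ba: ∅
  cell(3,4) ab: ∅
  cell(0,2) acb: {S}
  cell(1,3) cba: ∅
  cell(2,4) bab: ∅
  cell(0,3) acba: ∅
  cell(1,4) cbab: ∅
  cell(0,4) acbab: ∅

S ∉ T[0,4] ⇒ NO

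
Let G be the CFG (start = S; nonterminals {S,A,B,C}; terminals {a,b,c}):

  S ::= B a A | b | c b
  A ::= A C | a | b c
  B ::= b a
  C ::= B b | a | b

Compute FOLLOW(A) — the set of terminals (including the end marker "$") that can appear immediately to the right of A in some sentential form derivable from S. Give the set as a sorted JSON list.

Compute FIRST by fixpoint:
iter 1:
  A via A→a: +{a}
  A via A→b c: +{b}
  B via B→b a: +{b}
  C via C→B b: +{b}
  C via C→a: +{a}
  S via S→B a A: +{b}
  S via S→c b: +{c}
  FIRST(S)={b,c}  FIRST(A)={a,b}  FIRST(B)={b}  FIRST(C)={a,b}
iter 2: done
  FIRST(S)={b,c}  FIRST(A)={a,b}  FIRST(B)={b}  FIRST(C)={a,b}

FOLLOW sets:
FOLLOW(S) := {$}
[1]
  A→A C: FOLLOW(A) ⊇ FIRST(C) = {a,b}; new: +{a,b}
  A→A C: FOLLOW(C) ⊇ FOLLOW(A) ⊇ {a,b}; new: +{a,b}
  C→B b: FOLLOW(B) ⊇ FIRST(b) = {b}; new: +{b}
  S→B a A: FOLLOW(B) ⊇ FIRST(a) = {a}; new: +{a}
  S→B a A: FOLLOW(A) ⊇ FOLLOW(S) ⊇ {$}; new: +{$}
  FOLLOW(S)={$}  FOLLOW(A)={$,a,b}  FOLLOW(B)={a,b}  FOLLOW(C)={a,b}
[2]
  A→A C: FOLLOW(C) ⊇ FOLLOW(A) ⊇ {$,a,b}; new: +{$}
  FOLLOW(S)={$}  FOLLOW(A)={$,a,b}  FOLLOW(B)={a,b}  FOLLOW(C)={$,a,b}
[3] (no change)
  FOLLOW(S)={$}  FOLLOW(A)={$,a,b}  FOLLOW(B)={a,b}  FOLLOW(C)={$,a,b}

FOLLOW(A) = ["$", "a", "b"]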